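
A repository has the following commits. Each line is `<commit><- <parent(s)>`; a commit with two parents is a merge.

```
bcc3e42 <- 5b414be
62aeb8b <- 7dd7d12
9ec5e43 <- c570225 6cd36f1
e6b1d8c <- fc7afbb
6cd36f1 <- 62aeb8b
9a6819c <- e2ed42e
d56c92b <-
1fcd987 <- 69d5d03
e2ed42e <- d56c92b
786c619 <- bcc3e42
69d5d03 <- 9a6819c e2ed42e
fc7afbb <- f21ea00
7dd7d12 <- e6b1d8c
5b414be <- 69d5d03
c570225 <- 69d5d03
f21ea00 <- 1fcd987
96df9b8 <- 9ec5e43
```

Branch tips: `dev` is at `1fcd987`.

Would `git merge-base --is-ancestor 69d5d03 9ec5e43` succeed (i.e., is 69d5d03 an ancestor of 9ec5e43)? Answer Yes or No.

Ancestors of 9ec5e43 (commits reachable by following parents): {1fcd987, 62aeb8b, 69d5d03, 6cd36f1, 7dd7d12, 9a6819c, 9ec5e43, c570225, d56c92b, e2ed42e, e6b1d8c, f21ea00, fc7afbb}.
69d5d03 is in that set, so it is an ancestor of 9ec5e43.

Yes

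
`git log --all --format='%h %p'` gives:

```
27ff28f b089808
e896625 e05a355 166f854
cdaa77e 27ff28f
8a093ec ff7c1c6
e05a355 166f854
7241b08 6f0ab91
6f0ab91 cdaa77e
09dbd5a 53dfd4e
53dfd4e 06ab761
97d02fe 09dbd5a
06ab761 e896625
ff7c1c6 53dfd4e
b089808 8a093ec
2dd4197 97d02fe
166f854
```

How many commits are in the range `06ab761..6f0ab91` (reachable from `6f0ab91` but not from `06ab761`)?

Reachable from 6f0ab91: {06ab761, 166f854, 27ff28f, 53dfd4e, 6f0ab91, 8a093ec, b089808, cdaa77e, e05a355, e896625, ff7c1c6}.
Reachable from 06ab761: {06ab761, 166f854, e05a355, e896625}.
In 6f0ab91's history but not 06ab761's: {27ff28f, 53dfd4e, 6f0ab91, 8a093ec, b089808, cdaa77e, ff7c1c6} — 7 commits.

7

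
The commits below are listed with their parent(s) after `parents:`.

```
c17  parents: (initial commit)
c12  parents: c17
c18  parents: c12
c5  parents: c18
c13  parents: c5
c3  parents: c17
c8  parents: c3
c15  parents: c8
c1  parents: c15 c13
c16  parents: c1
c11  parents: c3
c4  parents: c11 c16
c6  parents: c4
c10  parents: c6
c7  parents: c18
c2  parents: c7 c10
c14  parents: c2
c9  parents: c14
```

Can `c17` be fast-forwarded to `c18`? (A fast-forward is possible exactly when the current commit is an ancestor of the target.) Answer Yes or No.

Yes

A fast-forward from c17 to c18 is possible iff c17 is an ancestor of c18.
Ancestors of c18: {c12, c17, c18}.
c17 is among them, so fast-forward is possible.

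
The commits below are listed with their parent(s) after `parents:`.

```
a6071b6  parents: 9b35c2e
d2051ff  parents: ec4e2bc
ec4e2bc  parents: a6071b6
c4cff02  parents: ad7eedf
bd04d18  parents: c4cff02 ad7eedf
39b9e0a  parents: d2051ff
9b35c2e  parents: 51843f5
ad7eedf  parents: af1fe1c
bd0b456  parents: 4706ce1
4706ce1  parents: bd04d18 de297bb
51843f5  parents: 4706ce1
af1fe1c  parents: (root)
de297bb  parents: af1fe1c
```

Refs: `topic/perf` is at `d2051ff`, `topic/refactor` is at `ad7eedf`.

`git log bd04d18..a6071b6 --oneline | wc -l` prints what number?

Reachable from a6071b6: {4706ce1, 51843f5, 9b35c2e, a6071b6, ad7eedf, af1fe1c, bd04d18, c4cff02, de297bb}.
Reachable from bd04d18: {ad7eedf, af1fe1c, bd04d18, c4cff02}.
In a6071b6's history but not bd04d18's: {4706ce1, 51843f5, 9b35c2e, a6071b6, de297bb} — 5 commits.

5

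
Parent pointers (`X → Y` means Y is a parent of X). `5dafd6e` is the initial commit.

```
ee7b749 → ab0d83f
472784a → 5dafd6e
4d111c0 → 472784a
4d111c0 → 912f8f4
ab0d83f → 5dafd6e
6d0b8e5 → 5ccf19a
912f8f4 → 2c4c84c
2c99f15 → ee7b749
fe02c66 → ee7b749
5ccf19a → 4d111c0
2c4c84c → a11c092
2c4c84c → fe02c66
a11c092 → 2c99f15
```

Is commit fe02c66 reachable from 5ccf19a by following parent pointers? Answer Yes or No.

Yes

Ancestors of 5ccf19a (commits reachable by following parents): {2c4c84c, 2c99f15, 472784a, 4d111c0, 5ccf19a, 5dafd6e, 912f8f4, a11c092, ab0d83f, ee7b749, fe02c66}.
fe02c66 is in that set, so it is an ancestor of 5ccf19a.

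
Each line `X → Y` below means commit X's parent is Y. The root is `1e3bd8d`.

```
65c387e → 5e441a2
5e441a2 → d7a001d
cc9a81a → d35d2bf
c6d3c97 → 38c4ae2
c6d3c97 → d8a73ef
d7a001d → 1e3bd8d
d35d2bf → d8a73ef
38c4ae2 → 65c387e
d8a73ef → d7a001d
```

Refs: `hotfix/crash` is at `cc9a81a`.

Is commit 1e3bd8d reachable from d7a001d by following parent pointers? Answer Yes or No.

Ancestors of d7a001d (commits reachable by following parents): {1e3bd8d, d7a001d}.
1e3bd8d is in that set, so it is an ancestor of d7a001d.

Yes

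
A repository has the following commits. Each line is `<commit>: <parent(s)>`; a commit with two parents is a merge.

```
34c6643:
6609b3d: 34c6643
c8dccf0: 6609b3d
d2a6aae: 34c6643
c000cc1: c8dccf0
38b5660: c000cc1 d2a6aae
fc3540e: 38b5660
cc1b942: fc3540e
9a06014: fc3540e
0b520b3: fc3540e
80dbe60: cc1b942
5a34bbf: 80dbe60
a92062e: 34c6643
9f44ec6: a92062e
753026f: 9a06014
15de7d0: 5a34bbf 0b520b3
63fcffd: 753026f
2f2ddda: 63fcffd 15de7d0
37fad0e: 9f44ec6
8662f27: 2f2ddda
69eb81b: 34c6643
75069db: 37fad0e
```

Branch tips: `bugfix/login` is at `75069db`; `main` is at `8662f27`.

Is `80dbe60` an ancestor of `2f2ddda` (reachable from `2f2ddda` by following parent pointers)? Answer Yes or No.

Ancestors of 2f2ddda (commits reachable by following parents): {0b520b3, 15de7d0, 2f2ddda, 34c6643, 38b5660, 5a34bbf, 63fcffd, 6609b3d, 753026f, 80dbe60, 9a06014, c000cc1, c8dccf0, cc1b942, d2a6aae, fc3540e}.
80dbe60 is in that set, so it is an ancestor of 2f2ddda.

Yes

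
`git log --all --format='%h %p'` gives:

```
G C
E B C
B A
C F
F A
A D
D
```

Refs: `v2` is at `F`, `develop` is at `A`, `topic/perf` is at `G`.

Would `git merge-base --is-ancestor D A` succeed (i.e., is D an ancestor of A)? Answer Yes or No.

Ancestors of A (commits reachable by following parents): {A, D}.
D is in that set, so it is an ancestor of A.

Yes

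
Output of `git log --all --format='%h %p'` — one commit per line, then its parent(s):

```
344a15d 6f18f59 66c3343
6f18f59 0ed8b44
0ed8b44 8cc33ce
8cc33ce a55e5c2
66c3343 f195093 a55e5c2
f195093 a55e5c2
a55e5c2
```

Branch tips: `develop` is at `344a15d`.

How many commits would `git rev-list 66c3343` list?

Walking parent pointers from 66c3343: reachable set = {66c3343, a55e5c2, f195093}.
That is 3 commits.

3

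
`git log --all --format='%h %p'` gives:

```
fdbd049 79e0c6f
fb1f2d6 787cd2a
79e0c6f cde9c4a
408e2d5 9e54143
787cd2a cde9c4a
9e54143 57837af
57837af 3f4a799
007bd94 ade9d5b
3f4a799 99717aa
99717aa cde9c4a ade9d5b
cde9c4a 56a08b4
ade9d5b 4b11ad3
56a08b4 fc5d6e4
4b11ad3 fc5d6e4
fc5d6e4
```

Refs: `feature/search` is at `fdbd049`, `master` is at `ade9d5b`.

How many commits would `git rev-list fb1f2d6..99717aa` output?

Reachable from 99717aa: {4b11ad3, 56a08b4, 99717aa, ade9d5b, cde9c4a, fc5d6e4}.
Reachable from fb1f2d6: {56a08b4, 787cd2a, cde9c4a, fb1f2d6, fc5d6e4}.
In 99717aa's history but not fb1f2d6's: {4b11ad3, 99717aa, ade9d5b} — 3 commits.

3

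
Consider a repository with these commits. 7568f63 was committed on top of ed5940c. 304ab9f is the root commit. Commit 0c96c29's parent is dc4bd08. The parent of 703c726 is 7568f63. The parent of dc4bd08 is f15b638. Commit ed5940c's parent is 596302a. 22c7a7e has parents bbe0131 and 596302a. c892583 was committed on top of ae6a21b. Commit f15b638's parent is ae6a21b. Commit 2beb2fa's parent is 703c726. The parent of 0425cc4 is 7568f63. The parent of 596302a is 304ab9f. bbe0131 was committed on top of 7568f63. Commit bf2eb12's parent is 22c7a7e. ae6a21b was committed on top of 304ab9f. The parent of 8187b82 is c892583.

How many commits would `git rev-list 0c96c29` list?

Walking parent pointers from 0c96c29: reachable set = {0c96c29, 304ab9f, ae6a21b, dc4bd08, f15b638}.
That is 5 commits.

5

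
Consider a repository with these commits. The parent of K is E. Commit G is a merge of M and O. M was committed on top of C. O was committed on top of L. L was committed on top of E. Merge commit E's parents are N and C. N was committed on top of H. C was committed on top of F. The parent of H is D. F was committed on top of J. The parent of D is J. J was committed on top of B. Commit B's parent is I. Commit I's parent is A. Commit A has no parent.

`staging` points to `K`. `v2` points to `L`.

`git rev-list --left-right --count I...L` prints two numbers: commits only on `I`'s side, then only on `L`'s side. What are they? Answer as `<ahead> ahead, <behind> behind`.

0 ahead, 9 behind

Reachable from I: {A, I}.
Reachable from L: {A, B, C, D, E, F, H, I, J, L, N}.
Only in I's history (ahead): {} — 0.
Only in L's history (behind): {B, C, D, E, F, H, J, L, N} — 9.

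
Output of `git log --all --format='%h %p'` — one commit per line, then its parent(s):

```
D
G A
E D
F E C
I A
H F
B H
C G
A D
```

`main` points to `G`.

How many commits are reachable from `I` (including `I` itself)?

3

Walking parent pointers from I: reachable set = {A, D, I}.
That is 3 commits.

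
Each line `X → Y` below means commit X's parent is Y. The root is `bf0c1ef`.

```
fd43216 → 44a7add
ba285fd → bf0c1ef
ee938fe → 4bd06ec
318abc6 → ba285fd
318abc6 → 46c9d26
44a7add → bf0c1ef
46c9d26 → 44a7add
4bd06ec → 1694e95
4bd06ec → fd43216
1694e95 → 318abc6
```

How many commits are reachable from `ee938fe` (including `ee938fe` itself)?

9

Walking parent pointers from ee938fe: reachable set = {1694e95, 318abc6, 44a7add, 46c9d26, 4bd06ec, ba285fd, bf0c1ef, ee938fe, fd43216}.
That is 9 commits.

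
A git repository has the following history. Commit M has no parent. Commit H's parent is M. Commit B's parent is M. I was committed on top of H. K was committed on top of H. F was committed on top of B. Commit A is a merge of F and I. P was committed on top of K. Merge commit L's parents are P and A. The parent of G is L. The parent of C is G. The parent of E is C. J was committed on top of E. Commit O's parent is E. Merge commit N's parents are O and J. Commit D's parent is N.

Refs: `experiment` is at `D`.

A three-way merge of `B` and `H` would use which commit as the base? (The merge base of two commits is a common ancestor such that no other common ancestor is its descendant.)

M

Ancestors of B: {B, M}.
Ancestors of H: {H, M}.
Common ancestors: {M}.
The only common ancestor is M, so it is the merge base.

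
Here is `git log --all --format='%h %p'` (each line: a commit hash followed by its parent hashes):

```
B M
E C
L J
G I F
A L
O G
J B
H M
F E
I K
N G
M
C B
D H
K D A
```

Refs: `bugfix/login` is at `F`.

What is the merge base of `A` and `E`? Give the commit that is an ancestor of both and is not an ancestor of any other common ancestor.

B

Ancestors of A: {A, B, J, L, M}.
Ancestors of E: {B, C, E, M}.
Common ancestors: {B, M}.
Among these, B is not an ancestor of any other common ancestor — it is the merge base.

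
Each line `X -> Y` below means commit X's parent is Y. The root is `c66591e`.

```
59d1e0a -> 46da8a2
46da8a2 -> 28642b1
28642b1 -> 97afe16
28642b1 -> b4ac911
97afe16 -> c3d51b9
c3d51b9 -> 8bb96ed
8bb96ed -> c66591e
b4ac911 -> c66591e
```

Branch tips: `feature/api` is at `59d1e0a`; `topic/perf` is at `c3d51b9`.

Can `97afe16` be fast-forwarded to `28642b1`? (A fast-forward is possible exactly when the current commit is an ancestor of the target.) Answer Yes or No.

Yes

A fast-forward from 97afe16 to 28642b1 is possible iff 97afe16 is an ancestor of 28642b1.
Ancestors of 28642b1: {28642b1, 8bb96ed, 97afe16, b4ac911, c3d51b9, c66591e}.
97afe16 is among them, so fast-forward is possible.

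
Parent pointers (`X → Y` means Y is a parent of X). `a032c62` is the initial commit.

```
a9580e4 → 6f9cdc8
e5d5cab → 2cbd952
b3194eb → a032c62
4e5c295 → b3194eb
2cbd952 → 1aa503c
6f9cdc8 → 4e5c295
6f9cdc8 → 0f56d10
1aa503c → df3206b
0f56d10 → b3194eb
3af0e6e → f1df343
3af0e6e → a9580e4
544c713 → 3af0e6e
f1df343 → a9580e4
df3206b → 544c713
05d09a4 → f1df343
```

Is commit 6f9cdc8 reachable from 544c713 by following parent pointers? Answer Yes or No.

Yes

Ancestors of 544c713 (commits reachable by following parents): {0f56d10, 3af0e6e, 4e5c295, 544c713, 6f9cdc8, a032c62, a9580e4, b3194eb, f1df343}.
6f9cdc8 is in that set, so it is an ancestor of 544c713.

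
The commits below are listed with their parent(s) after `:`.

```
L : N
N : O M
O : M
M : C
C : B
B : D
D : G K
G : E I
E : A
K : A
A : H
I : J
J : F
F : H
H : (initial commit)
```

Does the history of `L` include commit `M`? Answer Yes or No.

Ancestors of L (commits reachable by following parents): {A, B, C, D, E, F, G, H, I, J, K, L, M, N, O}.
M is in that set, so it is an ancestor of L.

Yes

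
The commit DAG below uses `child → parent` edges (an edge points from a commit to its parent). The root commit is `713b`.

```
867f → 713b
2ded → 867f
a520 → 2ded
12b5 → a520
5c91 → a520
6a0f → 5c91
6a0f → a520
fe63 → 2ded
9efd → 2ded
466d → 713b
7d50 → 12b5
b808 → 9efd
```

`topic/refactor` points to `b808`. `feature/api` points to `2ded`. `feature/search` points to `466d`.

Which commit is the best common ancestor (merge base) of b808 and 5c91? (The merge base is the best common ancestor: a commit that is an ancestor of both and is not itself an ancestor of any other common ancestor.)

2ded

Ancestors of b808: {2ded, 713b, 867f, 9efd, b808}.
Ancestors of 5c91: {2ded, 5c91, 713b, 867f, a520}.
Common ancestors: {2ded, 713b, 867f}.
Among these, 2ded is not an ancestor of any other common ancestor — it is the merge base.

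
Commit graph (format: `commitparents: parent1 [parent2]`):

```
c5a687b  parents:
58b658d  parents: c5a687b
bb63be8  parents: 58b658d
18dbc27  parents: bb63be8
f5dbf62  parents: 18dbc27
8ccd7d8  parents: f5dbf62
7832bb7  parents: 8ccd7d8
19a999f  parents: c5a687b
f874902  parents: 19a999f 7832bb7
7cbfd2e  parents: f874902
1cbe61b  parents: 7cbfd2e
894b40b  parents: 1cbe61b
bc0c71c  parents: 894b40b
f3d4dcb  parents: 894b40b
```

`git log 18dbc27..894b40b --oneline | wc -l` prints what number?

8

Reachable from 894b40b: {18dbc27, 19a999f, 1cbe61b, 58b658d, 7832bb7, 7cbfd2e, 894b40b, 8ccd7d8, bb63be8, c5a687b, f5dbf62, f874902}.
Reachable from 18dbc27: {18dbc27, 58b658d, bb63be8, c5a687b}.
In 894b40b's history but not 18dbc27's: {19a999f, 1cbe61b, 7832bb7, 7cbfd2e, 894b40b, 8ccd7d8, f5dbf62, f874902} — 8 commits.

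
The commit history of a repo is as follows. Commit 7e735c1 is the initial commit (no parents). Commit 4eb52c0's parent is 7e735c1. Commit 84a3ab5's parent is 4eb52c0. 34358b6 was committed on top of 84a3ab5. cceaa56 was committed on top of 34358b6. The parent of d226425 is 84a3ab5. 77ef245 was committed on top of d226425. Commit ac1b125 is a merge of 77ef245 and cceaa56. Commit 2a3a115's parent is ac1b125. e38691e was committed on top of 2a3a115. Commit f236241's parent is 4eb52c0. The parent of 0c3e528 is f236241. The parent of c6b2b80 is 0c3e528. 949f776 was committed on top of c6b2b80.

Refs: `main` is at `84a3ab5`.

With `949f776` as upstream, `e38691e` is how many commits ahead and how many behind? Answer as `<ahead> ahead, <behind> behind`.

8 ahead, 4 behind

Reachable from e38691e: {2a3a115, 34358b6, 4eb52c0, 77ef245, 7e735c1, 84a3ab5, ac1b125, cceaa56, d226425, e38691e}.
Reachable from 949f776: {0c3e528, 4eb52c0, 7e735c1, 949f776, c6b2b80, f236241}.
Only in e38691e's history (ahead): {2a3a115, 34358b6, 77ef245, 84a3ab5, ac1b125, cceaa56, d226425, e38691e} — 8.
Only in 949f776's history (behind): {0c3e528, 949f776, c6b2b80, f236241} — 4.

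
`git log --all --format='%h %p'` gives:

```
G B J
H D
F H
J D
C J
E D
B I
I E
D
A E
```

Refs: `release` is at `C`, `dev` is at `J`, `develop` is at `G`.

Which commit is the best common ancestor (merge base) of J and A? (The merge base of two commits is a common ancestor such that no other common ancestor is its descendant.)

Ancestors of J: {D, J}.
Ancestors of A: {A, D, E}.
Common ancestors: {D}.
The only common ancestor is D, so it is the merge base.

D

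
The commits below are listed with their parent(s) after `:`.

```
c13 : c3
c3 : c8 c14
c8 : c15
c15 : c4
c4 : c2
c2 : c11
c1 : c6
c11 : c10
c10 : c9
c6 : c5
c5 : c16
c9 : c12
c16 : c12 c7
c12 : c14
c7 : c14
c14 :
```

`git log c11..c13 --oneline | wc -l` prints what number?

Reachable from c13: {c10, c11, c12, c13, c14, c15, c2, c3, c4, c8, c9}.
Reachable from c11: {c10, c11, c12, c14, c9}.
In c13's history but not c11's: {c13, c15, c2, c3, c4, c8} — 6 commits.

6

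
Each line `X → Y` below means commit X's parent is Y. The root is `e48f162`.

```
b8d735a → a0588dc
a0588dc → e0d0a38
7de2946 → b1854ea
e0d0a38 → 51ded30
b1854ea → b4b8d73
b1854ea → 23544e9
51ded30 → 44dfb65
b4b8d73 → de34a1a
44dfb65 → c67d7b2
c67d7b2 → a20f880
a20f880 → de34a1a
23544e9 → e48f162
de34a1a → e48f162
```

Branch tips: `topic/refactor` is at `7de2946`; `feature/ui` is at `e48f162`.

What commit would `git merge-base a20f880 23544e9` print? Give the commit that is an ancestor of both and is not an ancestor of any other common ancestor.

e48f162

Ancestors of a20f880: {a20f880, de34a1a, e48f162}.
Ancestors of 23544e9: {23544e9, e48f162}.
Common ancestors: {e48f162}.
The only common ancestor is e48f162, so it is the merge base.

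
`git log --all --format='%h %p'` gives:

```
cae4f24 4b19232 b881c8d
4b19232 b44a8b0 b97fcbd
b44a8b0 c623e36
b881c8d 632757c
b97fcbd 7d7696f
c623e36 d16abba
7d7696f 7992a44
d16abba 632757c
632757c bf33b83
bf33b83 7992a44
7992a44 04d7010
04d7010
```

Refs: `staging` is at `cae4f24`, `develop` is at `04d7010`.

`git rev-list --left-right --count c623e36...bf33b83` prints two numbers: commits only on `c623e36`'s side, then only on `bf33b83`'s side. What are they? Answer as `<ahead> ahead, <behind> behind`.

3 ahead, 0 behind

Reachable from c623e36: {04d7010, 632757c, 7992a44, bf33b83, c623e36, d16abba}.
Reachable from bf33b83: {04d7010, 7992a44, bf33b83}.
Only in c623e36's history (ahead): {632757c, c623e36, d16abba} — 3.
Only in bf33b83's history (behind): {} — 0.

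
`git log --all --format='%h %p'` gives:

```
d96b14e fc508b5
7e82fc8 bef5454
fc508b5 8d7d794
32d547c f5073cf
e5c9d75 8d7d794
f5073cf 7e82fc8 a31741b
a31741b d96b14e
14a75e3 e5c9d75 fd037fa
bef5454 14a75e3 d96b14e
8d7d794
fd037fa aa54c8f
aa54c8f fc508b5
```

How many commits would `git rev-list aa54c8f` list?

3

Walking parent pointers from aa54c8f: reachable set = {8d7d794, aa54c8f, fc508b5}.
That is 3 commits.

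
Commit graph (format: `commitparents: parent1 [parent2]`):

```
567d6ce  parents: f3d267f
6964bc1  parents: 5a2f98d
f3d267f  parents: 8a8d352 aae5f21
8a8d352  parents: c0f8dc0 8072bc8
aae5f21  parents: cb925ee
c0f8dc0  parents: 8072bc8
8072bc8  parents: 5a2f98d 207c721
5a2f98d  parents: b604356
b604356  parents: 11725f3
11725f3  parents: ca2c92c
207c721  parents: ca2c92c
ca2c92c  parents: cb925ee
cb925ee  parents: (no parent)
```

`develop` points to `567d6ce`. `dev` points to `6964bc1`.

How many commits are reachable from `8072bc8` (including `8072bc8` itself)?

7

Walking parent pointers from 8072bc8: reachable set = {11725f3, 207c721, 5a2f98d, 8072bc8, b604356, ca2c92c, cb925ee}.
That is 7 commits.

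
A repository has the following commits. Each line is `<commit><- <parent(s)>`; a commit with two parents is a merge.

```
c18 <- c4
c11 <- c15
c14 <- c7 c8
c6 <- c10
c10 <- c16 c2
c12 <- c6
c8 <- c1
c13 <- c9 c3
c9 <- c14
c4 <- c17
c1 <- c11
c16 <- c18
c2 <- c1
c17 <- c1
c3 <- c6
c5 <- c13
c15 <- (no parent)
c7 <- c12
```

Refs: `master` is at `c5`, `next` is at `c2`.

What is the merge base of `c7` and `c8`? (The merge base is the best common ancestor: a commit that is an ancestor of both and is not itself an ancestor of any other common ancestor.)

Ancestors of c7: {c1, c10, c11, c12, c15, c16, c17, c18, c2, c4, c6, c7}.
Ancestors of c8: {c1, c11, c15, c8}.
Common ancestors: {c1, c11, c15}.
Among these, c1 is not an ancestor of any other common ancestor — it is the merge base.

c1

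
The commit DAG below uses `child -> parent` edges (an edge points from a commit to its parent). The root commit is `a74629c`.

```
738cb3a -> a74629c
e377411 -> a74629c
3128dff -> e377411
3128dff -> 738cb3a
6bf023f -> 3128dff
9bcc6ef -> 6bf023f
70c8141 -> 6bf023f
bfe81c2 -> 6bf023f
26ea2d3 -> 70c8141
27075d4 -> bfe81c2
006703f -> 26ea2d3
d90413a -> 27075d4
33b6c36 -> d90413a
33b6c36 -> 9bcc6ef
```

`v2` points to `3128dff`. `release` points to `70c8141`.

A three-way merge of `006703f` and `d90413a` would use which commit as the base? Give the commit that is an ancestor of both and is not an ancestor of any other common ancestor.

6bf023f

Ancestors of 006703f: {006703f, 26ea2d3, 3128dff, 6bf023f, 70c8141, 738cb3a, a74629c, e377411}.
Ancestors of d90413a: {27075d4, 3128dff, 6bf023f, 738cb3a, a74629c, bfe81c2, d90413a, e377411}.
Common ancestors: {3128dff, 6bf023f, 738cb3a, a74629c, e377411}.
Among these, 6bf023f is not an ancestor of any other common ancestor — it is the merge base.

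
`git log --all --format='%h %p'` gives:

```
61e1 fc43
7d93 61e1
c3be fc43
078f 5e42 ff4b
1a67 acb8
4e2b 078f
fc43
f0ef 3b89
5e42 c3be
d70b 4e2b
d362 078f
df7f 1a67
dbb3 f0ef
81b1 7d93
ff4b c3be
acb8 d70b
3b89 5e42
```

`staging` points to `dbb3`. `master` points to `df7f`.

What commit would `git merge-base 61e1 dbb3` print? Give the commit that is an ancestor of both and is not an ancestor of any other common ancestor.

Ancestors of 61e1: {61e1, fc43}.
Ancestors of dbb3: {3b89, 5e42, c3be, dbb3, f0ef, fc43}.
Common ancestors: {fc43}.
The only common ancestor is fc43, so it is the merge base.

fc43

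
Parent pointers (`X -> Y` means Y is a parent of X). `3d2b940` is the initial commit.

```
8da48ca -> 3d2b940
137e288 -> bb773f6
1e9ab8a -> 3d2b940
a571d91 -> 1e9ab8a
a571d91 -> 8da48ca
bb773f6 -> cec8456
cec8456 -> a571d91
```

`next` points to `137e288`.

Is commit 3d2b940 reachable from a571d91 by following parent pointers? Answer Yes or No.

Ancestors of a571d91 (commits reachable by following parents): {1e9ab8a, 3d2b940, 8da48ca, a571d91}.
3d2b940 is in that set, so it is an ancestor of a571d91.

Yes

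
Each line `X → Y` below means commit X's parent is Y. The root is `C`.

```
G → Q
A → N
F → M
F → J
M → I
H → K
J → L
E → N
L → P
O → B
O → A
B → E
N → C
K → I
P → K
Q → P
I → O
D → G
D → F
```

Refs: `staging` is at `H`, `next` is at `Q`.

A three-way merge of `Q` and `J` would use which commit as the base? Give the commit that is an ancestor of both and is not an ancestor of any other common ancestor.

P

Ancestors of Q: {A, B, C, E, I, K, N, O, P, Q}.
Ancestors of J: {A, B, C, E, I, J, K, L, N, O, P}.
Common ancestors: {A, B, C, E, I, K, N, O, P}.
Among these, P is not an ancestor of any other common ancestor — it is the merge base.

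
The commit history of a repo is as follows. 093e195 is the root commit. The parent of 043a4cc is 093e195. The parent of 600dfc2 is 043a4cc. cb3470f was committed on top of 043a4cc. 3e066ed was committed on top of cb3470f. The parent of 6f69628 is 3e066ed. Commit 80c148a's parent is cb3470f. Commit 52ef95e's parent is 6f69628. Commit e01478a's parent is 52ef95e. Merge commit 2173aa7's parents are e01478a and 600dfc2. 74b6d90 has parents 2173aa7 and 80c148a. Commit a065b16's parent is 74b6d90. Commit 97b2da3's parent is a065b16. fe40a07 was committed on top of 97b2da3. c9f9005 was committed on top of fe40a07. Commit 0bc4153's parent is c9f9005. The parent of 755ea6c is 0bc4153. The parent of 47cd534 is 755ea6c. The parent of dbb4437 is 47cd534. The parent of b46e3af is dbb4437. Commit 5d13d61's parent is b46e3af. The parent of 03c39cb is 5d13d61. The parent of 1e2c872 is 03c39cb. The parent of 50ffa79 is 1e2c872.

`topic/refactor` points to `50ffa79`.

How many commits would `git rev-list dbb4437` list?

19

Walking parent pointers from dbb4437: reachable set = {043a4cc, 093e195, 0bc4153, 2173aa7, 3e066ed, 47cd534, 52ef95e, 600dfc2, 6f69628, 74b6d90, 755ea6c, 80c148a, 97b2da3, a065b16, c9f9005, cb3470f, dbb4437, e01478a, fe40a07}.
That is 19 commits.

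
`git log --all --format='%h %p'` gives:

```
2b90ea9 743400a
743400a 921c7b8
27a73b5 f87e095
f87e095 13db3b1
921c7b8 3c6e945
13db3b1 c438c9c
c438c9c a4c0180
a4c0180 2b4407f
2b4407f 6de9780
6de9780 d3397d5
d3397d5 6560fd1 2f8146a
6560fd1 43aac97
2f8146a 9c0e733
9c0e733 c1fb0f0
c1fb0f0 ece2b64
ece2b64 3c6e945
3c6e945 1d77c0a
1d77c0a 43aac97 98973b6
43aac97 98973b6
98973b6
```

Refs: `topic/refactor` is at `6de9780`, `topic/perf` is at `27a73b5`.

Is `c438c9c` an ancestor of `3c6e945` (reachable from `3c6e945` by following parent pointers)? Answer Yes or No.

No

Ancestors of 3c6e945: {1d77c0a, 3c6e945, 43aac97, 98973b6}.
c438c9c is not in that set, so it is not an ancestor of 3c6e945.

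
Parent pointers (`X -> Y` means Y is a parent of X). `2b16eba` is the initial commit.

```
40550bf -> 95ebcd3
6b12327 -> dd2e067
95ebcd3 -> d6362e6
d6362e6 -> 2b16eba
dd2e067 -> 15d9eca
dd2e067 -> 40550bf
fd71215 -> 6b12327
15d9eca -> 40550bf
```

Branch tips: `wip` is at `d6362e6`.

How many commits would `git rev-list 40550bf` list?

4

Walking parent pointers from 40550bf: reachable set = {2b16eba, 40550bf, 95ebcd3, d6362e6}.
That is 4 commits.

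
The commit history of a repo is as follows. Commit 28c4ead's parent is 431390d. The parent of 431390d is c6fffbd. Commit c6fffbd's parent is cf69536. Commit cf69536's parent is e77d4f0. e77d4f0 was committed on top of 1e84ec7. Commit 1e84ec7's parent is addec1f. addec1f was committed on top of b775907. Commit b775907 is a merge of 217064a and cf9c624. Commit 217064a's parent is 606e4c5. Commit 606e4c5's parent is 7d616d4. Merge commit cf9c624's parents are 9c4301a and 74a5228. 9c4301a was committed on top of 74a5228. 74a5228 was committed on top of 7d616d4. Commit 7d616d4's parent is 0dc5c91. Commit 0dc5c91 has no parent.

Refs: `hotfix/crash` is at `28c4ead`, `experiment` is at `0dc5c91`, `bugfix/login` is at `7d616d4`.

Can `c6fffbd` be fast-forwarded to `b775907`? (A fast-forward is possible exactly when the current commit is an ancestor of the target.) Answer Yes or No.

A fast-forward from c6fffbd to b775907 is possible iff c6fffbd is an ancestor of b775907.
Ancestors of b775907: {0dc5c91, 217064a, 606e4c5, 74a5228, 7d616d4, 9c4301a, b775907, cf9c624}.
c6fffbd is not among them, so fast-forward is not possible.

No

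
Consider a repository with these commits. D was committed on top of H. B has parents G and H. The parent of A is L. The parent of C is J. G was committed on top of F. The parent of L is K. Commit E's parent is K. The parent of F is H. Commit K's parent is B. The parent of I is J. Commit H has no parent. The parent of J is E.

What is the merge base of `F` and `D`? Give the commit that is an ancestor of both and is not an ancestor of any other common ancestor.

H

Ancestors of F: {F, H}.
Ancestors of D: {D, H}.
Common ancestors: {H}.
The only common ancestor is H, so it is the merge base.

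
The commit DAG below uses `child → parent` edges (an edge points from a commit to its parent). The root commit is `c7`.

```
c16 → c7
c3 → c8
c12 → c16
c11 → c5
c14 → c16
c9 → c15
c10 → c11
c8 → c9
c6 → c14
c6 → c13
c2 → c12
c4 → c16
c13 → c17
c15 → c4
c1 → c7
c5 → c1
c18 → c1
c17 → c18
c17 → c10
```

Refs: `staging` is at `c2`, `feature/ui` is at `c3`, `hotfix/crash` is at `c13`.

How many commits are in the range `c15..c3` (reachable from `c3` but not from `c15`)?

Reachable from c3: {c15, c16, c3, c4, c7, c8, c9}.
Reachable from c15: {c15, c16, c4, c7}.
In c3's history but not c15's: {c3, c8, c9} — 3 commits.

3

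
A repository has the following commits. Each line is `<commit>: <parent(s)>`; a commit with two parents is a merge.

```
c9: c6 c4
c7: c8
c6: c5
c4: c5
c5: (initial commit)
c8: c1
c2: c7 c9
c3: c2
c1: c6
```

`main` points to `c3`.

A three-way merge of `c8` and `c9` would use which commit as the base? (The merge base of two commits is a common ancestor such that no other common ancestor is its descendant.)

Ancestors of c8: {c1, c5, c6, c8}.
Ancestors of c9: {c4, c5, c6, c9}.
Common ancestors: {c5, c6}.
Among these, c6 is not an ancestor of any other common ancestor — it is the merge base.

c6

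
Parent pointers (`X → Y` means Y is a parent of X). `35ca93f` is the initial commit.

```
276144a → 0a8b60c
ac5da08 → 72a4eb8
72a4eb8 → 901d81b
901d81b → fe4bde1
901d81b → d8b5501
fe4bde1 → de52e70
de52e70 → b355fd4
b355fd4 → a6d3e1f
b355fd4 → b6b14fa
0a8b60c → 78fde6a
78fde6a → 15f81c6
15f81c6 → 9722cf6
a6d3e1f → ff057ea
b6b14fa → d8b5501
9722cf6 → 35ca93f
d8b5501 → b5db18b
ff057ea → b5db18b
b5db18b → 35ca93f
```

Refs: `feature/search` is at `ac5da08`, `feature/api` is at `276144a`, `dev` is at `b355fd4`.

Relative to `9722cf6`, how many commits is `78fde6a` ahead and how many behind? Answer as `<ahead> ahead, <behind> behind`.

2 ahead, 0 behind

Reachable from 78fde6a: {15f81c6, 35ca93f, 78fde6a, 9722cf6}.
Reachable from 9722cf6: {35ca93f, 9722cf6}.
Only in 78fde6a's history (ahead): {15f81c6, 78fde6a} — 2.
Only in 9722cf6's history (behind): {} — 0.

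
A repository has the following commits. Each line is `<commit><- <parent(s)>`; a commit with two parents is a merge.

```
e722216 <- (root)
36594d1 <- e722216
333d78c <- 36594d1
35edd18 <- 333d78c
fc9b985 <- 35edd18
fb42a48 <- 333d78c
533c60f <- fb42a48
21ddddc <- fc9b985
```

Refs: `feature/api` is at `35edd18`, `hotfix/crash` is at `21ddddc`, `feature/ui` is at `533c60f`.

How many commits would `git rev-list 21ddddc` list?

Walking parent pointers from 21ddddc: reachable set = {21ddddc, 333d78c, 35edd18, 36594d1, e722216, fc9b985}.
That is 6 commits.

6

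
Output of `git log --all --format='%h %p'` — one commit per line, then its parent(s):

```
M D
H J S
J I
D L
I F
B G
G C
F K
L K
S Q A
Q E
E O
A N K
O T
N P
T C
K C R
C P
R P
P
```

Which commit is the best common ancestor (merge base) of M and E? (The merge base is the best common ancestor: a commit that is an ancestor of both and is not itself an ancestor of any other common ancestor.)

Ancestors of M: {C, D, K, L, M, P, R}.
Ancestors of E: {C, E, O, P, T}.
Common ancestors: {C, P}.
Among these, C is not an ancestor of any other common ancestor — it is the merge base.

C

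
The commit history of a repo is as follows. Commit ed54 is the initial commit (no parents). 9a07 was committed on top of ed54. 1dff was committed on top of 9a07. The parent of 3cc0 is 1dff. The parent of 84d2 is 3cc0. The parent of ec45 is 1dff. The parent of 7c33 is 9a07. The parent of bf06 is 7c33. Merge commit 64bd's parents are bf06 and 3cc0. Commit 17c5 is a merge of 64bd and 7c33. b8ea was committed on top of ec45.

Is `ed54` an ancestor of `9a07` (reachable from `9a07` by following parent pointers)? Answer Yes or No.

Ancestors of 9a07 (commits reachable by following parents): {9a07, ed54}.
ed54 is in that set, so it is an ancestor of 9a07.

Yes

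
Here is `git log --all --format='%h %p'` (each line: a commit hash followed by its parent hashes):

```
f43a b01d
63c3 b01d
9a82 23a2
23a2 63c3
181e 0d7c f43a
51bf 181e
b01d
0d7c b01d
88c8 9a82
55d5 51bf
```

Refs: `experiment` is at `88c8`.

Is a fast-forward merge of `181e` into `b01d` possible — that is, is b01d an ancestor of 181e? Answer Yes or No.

Yes

A fast-forward from b01d to 181e is possible iff b01d is an ancestor of 181e.
Ancestors of 181e: {0d7c, 181e, b01d, f43a}.
b01d is among them, so fast-forward is possible.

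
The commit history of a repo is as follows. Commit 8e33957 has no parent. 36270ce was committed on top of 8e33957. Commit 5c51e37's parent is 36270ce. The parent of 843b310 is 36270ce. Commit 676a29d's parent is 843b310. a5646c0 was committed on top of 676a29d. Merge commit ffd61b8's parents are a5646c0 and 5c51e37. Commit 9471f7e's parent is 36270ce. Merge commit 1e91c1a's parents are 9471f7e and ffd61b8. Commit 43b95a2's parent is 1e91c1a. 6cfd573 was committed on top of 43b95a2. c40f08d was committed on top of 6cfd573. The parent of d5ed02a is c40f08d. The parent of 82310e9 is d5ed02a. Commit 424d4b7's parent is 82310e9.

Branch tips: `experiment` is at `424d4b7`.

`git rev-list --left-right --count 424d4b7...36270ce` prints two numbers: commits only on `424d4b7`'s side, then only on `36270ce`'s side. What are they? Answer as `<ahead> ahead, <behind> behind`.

Reachable from 424d4b7: {1e91c1a, 36270ce, 424d4b7, 43b95a2, 5c51e37, 676a29d, 6cfd573, 82310e9, 843b310, 8e33957, 9471f7e, a5646c0, c40f08d, d5ed02a, ffd61b8}.
Reachable from 36270ce: {36270ce, 8e33957}.
Only in 424d4b7's history (ahead): {1e91c1a, 424d4b7, 43b95a2, 5c51e37, 676a29d, 6cfd573, 82310e9, 843b310, 9471f7e, a5646c0, c40f08d, d5ed02a, ffd61b8} — 13.
Only in 36270ce's history (behind): {} — 0.

13 ahead, 0 behind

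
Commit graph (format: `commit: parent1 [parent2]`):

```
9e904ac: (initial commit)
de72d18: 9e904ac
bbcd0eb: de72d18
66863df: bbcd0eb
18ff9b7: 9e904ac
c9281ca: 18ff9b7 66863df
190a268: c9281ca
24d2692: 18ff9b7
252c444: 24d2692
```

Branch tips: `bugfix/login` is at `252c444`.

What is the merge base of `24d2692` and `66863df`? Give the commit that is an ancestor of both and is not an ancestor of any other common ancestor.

Ancestors of 24d2692: {18ff9b7, 24d2692, 9e904ac}.
Ancestors of 66863df: {66863df, 9e904ac, bbcd0eb, de72d18}.
Common ancestors: {9e904ac}.
The only common ancestor is 9e904ac, so it is the merge base.

9e904ac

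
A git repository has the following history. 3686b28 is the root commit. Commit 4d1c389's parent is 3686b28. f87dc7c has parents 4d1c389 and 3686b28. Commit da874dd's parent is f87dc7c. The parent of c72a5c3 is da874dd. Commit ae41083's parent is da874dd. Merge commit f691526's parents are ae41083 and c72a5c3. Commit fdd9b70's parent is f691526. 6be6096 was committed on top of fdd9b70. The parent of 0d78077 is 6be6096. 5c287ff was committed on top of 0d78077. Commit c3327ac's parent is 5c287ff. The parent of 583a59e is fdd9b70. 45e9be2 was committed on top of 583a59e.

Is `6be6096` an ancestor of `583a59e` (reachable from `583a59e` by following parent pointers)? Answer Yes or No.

Ancestors of 583a59e: {3686b28, 4d1c389, 583a59e, ae41083, c72a5c3, da874dd, f691526, f87dc7c, fdd9b70}.
6be6096 is not in that set, so it is not an ancestor of 583a59e.

No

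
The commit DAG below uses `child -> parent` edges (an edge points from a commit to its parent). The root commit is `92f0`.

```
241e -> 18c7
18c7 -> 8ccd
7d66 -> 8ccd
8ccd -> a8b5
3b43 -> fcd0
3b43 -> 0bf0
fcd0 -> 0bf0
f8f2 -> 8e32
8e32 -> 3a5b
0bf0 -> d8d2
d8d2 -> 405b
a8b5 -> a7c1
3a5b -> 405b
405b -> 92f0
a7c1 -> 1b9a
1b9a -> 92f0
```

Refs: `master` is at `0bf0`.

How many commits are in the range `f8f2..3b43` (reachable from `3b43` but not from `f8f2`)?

Reachable from 3b43: {0bf0, 3b43, 405b, 92f0, d8d2, fcd0}.
Reachable from f8f2: {3a5b, 405b, 8e32, 92f0, f8f2}.
In 3b43's history but not f8f2's: {0bf0, 3b43, d8d2, fcd0} — 4 commits.

4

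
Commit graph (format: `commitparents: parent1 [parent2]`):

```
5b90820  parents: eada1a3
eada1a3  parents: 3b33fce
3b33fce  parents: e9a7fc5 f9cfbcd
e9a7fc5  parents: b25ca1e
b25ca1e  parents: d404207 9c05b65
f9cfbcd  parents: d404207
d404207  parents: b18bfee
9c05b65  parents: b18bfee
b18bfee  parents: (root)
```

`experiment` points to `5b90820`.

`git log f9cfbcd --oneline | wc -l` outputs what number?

Walking parent pointers from f9cfbcd: reachable set = {b18bfee, d404207, f9cfbcd}.
That is 3 commits.

3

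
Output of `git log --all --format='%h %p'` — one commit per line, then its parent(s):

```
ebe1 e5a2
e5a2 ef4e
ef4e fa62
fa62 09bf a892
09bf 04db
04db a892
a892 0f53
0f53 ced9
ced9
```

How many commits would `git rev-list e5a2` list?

8

Walking parent pointers from e5a2: reachable set = {04db, 09bf, 0f53, a892, ced9, e5a2, ef4e, fa62}.
That is 8 commits.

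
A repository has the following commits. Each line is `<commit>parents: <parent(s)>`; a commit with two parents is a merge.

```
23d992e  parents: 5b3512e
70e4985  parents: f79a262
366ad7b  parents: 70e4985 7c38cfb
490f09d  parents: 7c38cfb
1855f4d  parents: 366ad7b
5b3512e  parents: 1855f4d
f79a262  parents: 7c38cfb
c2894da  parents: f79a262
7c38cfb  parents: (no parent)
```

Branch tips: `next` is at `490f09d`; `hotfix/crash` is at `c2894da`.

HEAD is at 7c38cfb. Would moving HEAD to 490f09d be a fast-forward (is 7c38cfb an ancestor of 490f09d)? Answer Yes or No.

A fast-forward from 7c38cfb to 490f09d is possible iff 7c38cfb is an ancestor of 490f09d.
Ancestors of 490f09d: {490f09d, 7c38cfb}.
7c38cfb is among them, so fast-forward is possible.

Yes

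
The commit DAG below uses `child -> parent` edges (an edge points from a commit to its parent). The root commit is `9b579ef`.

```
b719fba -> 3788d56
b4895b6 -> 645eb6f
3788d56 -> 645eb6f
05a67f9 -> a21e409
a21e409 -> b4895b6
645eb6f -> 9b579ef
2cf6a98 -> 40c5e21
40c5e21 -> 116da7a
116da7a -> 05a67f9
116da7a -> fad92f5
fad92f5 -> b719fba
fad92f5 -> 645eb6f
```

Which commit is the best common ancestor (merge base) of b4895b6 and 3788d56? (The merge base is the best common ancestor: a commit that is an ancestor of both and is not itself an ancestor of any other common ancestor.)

645eb6f

Ancestors of b4895b6: {645eb6f, 9b579ef, b4895b6}.
Ancestors of 3788d56: {3788d56, 645eb6f, 9b579ef}.
Common ancestors: {645eb6f, 9b579ef}.
Among these, 645eb6f is not an ancestor of any other common ancestor — it is the merge base.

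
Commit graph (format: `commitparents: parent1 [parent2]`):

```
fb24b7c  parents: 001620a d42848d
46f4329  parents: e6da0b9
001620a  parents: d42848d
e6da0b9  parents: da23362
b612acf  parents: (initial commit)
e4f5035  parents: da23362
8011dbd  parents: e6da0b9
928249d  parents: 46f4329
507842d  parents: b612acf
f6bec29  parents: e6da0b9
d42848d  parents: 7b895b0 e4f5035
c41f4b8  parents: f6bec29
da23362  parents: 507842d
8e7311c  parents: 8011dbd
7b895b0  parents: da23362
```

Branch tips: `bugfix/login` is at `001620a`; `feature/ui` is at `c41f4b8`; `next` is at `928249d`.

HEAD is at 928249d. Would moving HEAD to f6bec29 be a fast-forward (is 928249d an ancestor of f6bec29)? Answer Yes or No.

A fast-forward from 928249d to f6bec29 is possible iff 928249d is an ancestor of f6bec29.
Ancestors of f6bec29: {507842d, b612acf, da23362, e6da0b9, f6bec29}.
928249d is not among them, so fast-forward is not possible.

No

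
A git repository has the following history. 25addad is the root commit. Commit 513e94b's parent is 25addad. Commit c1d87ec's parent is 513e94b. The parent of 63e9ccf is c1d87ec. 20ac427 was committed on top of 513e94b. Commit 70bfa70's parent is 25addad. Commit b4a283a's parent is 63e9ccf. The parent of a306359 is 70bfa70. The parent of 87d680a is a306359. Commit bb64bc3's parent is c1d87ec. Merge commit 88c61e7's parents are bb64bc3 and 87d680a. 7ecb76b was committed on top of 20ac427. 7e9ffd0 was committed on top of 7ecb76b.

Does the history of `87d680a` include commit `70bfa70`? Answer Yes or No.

Ancestors of 87d680a (commits reachable by following parents): {25addad, 70bfa70, 87d680a, a306359}.
70bfa70 is in that set, so it is an ancestor of 87d680a.

Yes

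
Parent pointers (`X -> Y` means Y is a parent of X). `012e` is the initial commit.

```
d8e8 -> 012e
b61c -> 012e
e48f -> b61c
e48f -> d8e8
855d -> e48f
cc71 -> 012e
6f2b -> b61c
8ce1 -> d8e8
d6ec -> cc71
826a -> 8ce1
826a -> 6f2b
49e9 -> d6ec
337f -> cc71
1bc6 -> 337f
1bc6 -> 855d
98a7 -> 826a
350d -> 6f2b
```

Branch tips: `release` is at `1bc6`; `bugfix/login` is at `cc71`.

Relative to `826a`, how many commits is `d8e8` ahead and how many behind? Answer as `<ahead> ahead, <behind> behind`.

Reachable from d8e8: {012e, d8e8}.
Reachable from 826a: {012e, 6f2b, 826a, 8ce1, b61c, d8e8}.
Only in d8e8's history (ahead): {} — 0.
Only in 826a's history (behind): {6f2b, 826a, 8ce1, b61c} — 4.

0 ahead, 4 behind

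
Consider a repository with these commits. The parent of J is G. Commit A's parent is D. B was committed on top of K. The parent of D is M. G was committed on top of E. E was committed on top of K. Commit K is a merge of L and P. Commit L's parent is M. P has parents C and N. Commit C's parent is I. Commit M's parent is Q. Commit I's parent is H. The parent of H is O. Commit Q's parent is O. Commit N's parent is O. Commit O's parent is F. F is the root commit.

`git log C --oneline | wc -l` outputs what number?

Walking parent pointers from C: reachable set = {C, F, H, I, O}.
That is 5 commits.

5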